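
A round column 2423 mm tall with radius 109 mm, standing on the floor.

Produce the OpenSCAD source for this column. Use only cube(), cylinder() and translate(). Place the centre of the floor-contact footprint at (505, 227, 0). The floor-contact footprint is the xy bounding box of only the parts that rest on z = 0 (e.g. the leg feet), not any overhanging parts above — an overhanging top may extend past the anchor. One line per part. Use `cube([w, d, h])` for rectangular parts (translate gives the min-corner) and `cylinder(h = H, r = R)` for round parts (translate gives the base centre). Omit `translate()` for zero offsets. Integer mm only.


translate([505, 227, 0]) cylinder(h = 2423, r = 109);


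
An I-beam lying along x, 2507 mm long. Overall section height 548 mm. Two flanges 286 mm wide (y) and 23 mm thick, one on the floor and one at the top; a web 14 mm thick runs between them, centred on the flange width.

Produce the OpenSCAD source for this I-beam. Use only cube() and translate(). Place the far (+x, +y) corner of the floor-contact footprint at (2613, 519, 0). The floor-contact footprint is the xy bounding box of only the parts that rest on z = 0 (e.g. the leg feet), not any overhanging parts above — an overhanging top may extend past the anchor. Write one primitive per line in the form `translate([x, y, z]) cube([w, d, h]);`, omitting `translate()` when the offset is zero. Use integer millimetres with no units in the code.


translate([106, 233, 0]) cube([2507, 286, 23]);
translate([106, 369, 23]) cube([2507, 14, 502]);
translate([106, 233, 525]) cube([2507, 286, 23]);


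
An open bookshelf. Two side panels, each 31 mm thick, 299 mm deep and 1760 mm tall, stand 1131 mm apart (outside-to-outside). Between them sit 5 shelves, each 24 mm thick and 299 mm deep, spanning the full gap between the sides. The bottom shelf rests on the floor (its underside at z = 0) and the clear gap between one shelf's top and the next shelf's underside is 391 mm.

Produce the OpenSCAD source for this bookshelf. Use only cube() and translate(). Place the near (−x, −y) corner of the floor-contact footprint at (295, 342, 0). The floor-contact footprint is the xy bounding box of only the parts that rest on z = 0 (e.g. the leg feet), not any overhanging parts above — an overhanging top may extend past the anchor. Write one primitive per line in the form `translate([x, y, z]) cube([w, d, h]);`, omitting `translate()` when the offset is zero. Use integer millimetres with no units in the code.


translate([295, 342, 0]) cube([31, 299, 1760]);
translate([1395, 342, 0]) cube([31, 299, 1760]);
translate([326, 342, 0]) cube([1069, 299, 24]);
translate([326, 342, 415]) cube([1069, 299, 24]);
translate([326, 342, 830]) cube([1069, 299, 24]);
translate([326, 342, 1245]) cube([1069, 299, 24]);
translate([326, 342, 1660]) cube([1069, 299, 24]);


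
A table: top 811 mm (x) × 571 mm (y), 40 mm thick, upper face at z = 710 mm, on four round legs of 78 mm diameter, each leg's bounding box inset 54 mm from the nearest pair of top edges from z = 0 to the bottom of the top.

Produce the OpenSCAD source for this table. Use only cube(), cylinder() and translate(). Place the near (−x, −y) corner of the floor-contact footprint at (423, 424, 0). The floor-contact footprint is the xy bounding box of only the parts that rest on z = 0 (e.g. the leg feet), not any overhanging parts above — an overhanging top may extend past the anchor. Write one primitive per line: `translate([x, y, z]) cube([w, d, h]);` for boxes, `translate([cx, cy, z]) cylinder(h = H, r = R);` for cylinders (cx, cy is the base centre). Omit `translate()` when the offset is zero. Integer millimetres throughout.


translate([369, 370, 670]) cube([811, 571, 40]);
translate([462, 463, 0]) cylinder(h = 670, r = 39);
translate([1087, 463, 0]) cylinder(h = 670, r = 39);
translate([462, 848, 0]) cylinder(h = 670, r = 39);
translate([1087, 848, 0]) cylinder(h = 670, r = 39);


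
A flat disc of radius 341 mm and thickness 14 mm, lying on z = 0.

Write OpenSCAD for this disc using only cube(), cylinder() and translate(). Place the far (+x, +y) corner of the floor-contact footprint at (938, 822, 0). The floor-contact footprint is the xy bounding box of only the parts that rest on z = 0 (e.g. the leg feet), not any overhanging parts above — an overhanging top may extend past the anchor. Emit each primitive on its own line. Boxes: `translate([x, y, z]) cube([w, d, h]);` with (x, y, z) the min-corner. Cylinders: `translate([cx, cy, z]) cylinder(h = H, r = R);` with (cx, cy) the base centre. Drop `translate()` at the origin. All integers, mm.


translate([597, 481, 0]) cylinder(h = 14, r = 341);


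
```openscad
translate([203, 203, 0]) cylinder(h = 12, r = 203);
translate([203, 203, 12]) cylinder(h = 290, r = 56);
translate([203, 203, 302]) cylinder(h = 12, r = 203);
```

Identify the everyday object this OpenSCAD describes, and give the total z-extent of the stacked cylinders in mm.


A spool. The overall height is 314 mm.

Three coaxial cylinders, large–small–large — a spool. Two 12 mm flanges and a 290 mm core give 12 + 290 + 12 = 314 mm.


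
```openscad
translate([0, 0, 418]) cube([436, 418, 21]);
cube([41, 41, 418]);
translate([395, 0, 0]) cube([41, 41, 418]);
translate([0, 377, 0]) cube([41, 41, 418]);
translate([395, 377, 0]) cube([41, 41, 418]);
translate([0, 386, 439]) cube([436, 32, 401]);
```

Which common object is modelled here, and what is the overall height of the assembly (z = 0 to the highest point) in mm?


A chair. The overall height is 840 mm.

A slab on four corner posts with a tall panel at the back — a chair. The seat slab sits at z = 418 with thickness 21, and the 401 mm backrest starts at the seat top, so the overall height is 418 + 21 + 401 = 840 mm.


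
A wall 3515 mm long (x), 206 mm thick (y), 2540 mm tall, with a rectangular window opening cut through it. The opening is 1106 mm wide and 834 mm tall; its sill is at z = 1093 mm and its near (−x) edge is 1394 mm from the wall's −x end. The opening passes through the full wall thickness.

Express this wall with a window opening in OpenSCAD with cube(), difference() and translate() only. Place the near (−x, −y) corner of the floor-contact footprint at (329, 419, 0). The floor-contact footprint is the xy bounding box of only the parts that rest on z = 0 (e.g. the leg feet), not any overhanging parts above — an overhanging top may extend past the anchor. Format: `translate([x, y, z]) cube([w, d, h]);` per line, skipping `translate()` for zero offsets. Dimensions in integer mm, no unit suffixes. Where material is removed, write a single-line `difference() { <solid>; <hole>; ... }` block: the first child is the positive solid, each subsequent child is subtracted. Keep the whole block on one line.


difference() { translate([329, 419, 0]) cube([3515, 206, 2540]); translate([1723, 419, 1093]) cube([1106, 206, 834]); }


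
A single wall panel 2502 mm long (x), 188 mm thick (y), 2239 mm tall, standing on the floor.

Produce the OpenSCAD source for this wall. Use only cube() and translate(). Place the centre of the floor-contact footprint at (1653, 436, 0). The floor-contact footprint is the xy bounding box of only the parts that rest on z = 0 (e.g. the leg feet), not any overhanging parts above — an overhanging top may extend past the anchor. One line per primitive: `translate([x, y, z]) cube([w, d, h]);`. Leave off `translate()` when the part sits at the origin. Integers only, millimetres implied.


translate([402, 342, 0]) cube([2502, 188, 2239]);


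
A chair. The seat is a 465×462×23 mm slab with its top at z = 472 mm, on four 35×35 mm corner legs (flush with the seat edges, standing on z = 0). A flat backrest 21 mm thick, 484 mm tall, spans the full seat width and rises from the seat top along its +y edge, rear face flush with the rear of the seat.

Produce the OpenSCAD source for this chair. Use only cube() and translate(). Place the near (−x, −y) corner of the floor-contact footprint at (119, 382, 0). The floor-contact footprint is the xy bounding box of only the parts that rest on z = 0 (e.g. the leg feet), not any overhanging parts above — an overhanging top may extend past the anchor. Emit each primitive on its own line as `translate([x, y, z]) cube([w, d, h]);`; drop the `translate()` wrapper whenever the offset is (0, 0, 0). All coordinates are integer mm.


translate([119, 382, 449]) cube([465, 462, 23]);
translate([119, 382, 0]) cube([35, 35, 449]);
translate([549, 382, 0]) cube([35, 35, 449]);
translate([119, 809, 0]) cube([35, 35, 449]);
translate([549, 809, 0]) cube([35, 35, 449]);
translate([119, 823, 472]) cube([465, 21, 484]);


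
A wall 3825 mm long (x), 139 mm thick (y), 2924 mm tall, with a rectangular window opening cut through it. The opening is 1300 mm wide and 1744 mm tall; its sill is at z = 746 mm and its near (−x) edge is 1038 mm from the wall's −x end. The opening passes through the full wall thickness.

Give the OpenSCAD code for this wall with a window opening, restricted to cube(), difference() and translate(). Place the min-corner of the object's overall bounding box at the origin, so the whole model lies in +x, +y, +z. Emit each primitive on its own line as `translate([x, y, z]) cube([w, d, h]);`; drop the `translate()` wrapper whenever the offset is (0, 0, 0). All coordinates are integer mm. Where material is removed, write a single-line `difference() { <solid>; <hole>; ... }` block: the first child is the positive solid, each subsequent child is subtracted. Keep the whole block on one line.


difference() { cube([3825, 139, 2924]); translate([1038, 0, 746]) cube([1300, 139, 1744]); }


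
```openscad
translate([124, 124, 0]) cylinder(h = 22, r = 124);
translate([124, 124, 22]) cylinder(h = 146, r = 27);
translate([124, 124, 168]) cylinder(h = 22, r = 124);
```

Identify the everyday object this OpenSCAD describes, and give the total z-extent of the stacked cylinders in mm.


A spool. The overall height is 190 mm.

Three coaxial cylinders, large–small–large — a spool. Two 22 mm flanges and a 146 mm core give 22 + 146 + 22 = 190 mm.


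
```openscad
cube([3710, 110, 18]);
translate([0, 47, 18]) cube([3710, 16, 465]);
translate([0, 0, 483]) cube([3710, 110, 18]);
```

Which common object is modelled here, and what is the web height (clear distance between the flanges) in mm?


An I-beam. The web height is 465 mm.

Two wide flanges with a thin centred web — an I-beam. Overall 501 mm minus two 18 mm flanges gives a web of 501 − 2·18 = 465 mm.


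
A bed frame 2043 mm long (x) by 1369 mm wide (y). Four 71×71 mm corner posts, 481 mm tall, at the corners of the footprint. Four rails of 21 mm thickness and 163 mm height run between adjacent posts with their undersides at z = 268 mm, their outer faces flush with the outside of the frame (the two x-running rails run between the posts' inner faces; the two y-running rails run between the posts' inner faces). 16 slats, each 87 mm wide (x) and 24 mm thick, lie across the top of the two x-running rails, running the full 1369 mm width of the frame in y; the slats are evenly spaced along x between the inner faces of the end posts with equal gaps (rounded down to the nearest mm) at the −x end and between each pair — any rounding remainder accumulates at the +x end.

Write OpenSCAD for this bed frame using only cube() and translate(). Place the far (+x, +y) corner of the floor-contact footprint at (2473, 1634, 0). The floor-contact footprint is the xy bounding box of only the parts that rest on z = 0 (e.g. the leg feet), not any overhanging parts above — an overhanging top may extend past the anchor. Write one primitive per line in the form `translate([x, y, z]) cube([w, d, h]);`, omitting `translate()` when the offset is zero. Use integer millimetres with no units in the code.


translate([430, 265, 0]) cube([71, 71, 481]);
translate([430, 1563, 0]) cube([71, 71, 481]);
translate([2402, 265, 0]) cube([71, 71, 481]);
translate([2402, 1563, 0]) cube([71, 71, 481]);
translate([501, 265, 268]) cube([1901, 21, 163]);
translate([501, 1613, 268]) cube([1901, 21, 163]);
translate([430, 336, 268]) cube([21, 1227, 163]);
translate([2452, 336, 268]) cube([21, 1227, 163]);
translate([530, 265, 431]) cube([87, 1369, 24]);
translate([646, 265, 431]) cube([87, 1369, 24]);
translate([762, 265, 431]) cube([87, 1369, 24]);
translate([878, 265, 431]) cube([87, 1369, 24]);
translate([994, 265, 431]) cube([87, 1369, 24]);
translate([1110, 265, 431]) cube([87, 1369, 24]);
translate([1226, 265, 431]) cube([87, 1369, 24]);
translate([1342, 265, 431]) cube([87, 1369, 24]);
translate([1458, 265, 431]) cube([87, 1369, 24]);
translate([1574, 265, 431]) cube([87, 1369, 24]);
translate([1690, 265, 431]) cube([87, 1369, 24]);
translate([1806, 265, 431]) cube([87, 1369, 24]);
translate([1922, 265, 431]) cube([87, 1369, 24]);
translate([2038, 265, 431]) cube([87, 1369, 24]);
translate([2154, 265, 431]) cube([87, 1369, 24]);
translate([2270, 265, 431]) cube([87, 1369, 24]);


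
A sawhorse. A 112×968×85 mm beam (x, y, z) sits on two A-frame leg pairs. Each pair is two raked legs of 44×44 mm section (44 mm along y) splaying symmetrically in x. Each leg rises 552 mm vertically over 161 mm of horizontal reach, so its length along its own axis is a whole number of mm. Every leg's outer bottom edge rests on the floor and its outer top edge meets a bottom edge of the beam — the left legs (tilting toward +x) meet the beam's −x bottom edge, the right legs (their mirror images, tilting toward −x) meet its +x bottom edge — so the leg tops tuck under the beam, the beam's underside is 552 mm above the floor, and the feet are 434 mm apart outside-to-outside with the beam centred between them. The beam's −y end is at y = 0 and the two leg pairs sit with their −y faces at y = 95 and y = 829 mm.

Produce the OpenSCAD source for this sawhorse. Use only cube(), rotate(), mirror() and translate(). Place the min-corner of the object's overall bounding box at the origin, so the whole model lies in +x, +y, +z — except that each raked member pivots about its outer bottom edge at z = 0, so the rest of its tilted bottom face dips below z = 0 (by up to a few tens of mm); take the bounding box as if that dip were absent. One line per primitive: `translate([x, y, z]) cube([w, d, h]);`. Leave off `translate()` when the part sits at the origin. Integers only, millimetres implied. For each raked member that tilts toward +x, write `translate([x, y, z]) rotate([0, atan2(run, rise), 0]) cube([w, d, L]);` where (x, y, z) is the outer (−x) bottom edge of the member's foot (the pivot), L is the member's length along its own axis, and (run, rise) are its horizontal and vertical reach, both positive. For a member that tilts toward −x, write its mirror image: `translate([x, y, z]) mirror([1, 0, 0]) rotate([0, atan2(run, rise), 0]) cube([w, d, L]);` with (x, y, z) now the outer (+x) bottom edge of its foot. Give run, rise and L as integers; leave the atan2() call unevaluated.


translate([161, 0, 552]) cube([112, 968, 85]);
translate([0, 95, 0]) rotate([0, atan2(161, 552), 0]) cube([44, 44, 575]);
translate([434, 95, 0]) mirror([1, 0, 0]) rotate([0, atan2(161, 552), 0]) cube([44, 44, 575]);
translate([0, 829, 0]) rotate([0, atan2(161, 552), 0]) cube([44, 44, 575]);
translate([434, 829, 0]) mirror([1, 0, 0]) rotate([0, atan2(161, 552), 0]) cube([44, 44, 575]);


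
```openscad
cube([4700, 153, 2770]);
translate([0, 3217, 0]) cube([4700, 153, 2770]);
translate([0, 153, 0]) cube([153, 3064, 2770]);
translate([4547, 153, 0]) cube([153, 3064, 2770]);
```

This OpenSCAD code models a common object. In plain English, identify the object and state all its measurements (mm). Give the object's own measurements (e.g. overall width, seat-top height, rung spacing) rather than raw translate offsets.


The wall frame of a small rectangular building: four walls, each 2770 mm tall and 153 mm thick, enclosing a footprint 4700 mm (x) by 3370 mm (y) outside-to-outside, with no floor or roof. The front and back walls (the −y and +y sides) span the full width; the two side walls fit between them.


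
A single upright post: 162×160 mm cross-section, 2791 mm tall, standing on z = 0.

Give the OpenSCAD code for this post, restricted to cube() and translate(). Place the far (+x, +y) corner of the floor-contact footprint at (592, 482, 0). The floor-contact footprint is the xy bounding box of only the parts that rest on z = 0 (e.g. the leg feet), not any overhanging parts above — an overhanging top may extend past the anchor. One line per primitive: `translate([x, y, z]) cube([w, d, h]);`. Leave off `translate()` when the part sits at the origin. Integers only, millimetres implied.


translate([430, 322, 0]) cube([162, 160, 2791]);


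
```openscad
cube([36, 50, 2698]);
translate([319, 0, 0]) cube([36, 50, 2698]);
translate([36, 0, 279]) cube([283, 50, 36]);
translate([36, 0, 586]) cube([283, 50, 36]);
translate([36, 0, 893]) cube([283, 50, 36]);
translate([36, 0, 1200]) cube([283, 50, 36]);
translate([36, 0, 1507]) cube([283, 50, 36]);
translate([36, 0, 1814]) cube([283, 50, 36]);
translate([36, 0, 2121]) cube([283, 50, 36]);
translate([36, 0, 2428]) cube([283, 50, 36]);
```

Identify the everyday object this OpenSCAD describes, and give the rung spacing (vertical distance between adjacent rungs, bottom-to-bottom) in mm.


A ladder. The rung spacing is 307 mm.

Two tall 36×50 posts with 8 short bars between them — a ladder. Adjacent rungs sit at z = 279 and z = 586, so the spacing is 586 − 279 = 307 mm.


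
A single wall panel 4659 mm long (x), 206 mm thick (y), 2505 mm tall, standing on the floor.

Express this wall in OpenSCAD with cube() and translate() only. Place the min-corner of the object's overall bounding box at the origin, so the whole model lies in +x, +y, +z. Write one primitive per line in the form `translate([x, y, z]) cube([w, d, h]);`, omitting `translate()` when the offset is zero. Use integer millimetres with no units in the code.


cube([4659, 206, 2505]);


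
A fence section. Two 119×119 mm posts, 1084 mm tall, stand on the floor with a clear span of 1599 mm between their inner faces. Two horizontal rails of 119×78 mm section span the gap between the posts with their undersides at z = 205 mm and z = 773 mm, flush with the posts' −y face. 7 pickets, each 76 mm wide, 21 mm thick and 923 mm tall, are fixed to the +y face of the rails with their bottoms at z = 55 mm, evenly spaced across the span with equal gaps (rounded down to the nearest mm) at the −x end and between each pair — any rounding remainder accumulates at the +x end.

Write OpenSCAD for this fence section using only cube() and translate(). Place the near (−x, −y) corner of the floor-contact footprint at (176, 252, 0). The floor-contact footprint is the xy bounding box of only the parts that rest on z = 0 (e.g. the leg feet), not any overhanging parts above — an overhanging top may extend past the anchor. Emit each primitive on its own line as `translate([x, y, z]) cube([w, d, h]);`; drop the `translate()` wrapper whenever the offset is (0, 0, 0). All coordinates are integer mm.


translate([176, 252, 0]) cube([119, 119, 1084]);
translate([1894, 252, 0]) cube([119, 119, 1084]);
translate([295, 252, 205]) cube([1599, 119, 78]);
translate([295, 252, 773]) cube([1599, 119, 78]);
translate([428, 371, 55]) cube([76, 21, 923]);
translate([637, 371, 55]) cube([76, 21, 923]);
translate([846, 371, 55]) cube([76, 21, 923]);
translate([1055, 371, 55]) cube([76, 21, 923]);
translate([1264, 371, 55]) cube([76, 21, 923]);
translate([1473, 371, 55]) cube([76, 21, 923]);
translate([1682, 371, 55]) cube([76, 21, 923]);


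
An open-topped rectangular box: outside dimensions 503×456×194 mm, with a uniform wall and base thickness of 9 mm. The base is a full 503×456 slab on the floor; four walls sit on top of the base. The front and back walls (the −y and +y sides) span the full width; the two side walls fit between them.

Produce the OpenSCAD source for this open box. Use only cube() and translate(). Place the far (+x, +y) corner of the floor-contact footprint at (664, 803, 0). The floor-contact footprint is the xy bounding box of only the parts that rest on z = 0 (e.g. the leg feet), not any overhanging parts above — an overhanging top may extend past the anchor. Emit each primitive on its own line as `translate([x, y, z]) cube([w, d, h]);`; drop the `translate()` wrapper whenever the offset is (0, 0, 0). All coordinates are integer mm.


translate([161, 347, 0]) cube([503, 456, 9]);
translate([161, 347, 9]) cube([503, 9, 185]);
translate([161, 794, 9]) cube([503, 9, 185]);
translate([161, 356, 9]) cube([9, 438, 185]);
translate([655, 356, 9]) cube([9, 438, 185]);


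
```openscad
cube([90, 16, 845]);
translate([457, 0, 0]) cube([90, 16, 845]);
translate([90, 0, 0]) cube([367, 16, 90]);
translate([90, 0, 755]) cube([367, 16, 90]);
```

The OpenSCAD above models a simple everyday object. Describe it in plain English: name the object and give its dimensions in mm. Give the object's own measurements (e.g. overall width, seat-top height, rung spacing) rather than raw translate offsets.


A rectangular picture frame lying in the x–z plane (depth along y). The opening is 367 mm wide (x) by 665 mm tall (z), surrounded by a border 90 mm wide on all four sides. The frame is 16 mm deep and is made of two full-height vertical stiles with two horizontal rails fitted between them.


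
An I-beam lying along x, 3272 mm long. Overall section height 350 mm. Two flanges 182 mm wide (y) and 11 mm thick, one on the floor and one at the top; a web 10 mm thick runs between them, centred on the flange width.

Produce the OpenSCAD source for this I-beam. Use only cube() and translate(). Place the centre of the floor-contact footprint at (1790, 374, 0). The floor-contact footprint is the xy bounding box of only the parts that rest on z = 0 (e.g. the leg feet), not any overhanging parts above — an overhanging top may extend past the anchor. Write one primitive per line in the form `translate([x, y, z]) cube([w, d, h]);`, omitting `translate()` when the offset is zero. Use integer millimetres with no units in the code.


translate([154, 283, 0]) cube([3272, 182, 11]);
translate([154, 369, 11]) cube([3272, 10, 328]);
translate([154, 283, 339]) cube([3272, 182, 11]);


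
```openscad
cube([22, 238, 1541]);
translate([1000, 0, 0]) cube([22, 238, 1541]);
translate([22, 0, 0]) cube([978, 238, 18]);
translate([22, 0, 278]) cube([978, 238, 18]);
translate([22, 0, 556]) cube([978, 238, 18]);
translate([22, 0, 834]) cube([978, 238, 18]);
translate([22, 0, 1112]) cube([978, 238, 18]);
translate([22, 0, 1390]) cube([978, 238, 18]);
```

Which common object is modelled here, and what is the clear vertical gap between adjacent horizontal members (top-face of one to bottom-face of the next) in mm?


A bookshelf. The clear shelf gap is 260 mm.

Two tall side panels with 6 horizontal boards between them — a bookshelf. The first two shelf undersides are at z = 0 and z = 278; with shelf thickness 18, the clear gap is 278 − 0 − 18 = 260 mm.


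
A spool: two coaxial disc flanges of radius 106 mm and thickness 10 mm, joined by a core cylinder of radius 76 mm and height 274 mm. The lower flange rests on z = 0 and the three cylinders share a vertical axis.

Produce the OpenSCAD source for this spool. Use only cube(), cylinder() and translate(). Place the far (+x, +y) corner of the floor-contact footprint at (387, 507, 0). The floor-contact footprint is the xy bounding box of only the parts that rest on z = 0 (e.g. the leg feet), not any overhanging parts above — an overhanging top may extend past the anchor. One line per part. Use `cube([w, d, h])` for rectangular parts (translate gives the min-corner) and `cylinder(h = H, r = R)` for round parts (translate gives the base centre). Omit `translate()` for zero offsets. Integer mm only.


translate([281, 401, 0]) cylinder(h = 10, r = 106);
translate([281, 401, 10]) cylinder(h = 274, r = 76);
translate([281, 401, 284]) cylinder(h = 10, r = 106);


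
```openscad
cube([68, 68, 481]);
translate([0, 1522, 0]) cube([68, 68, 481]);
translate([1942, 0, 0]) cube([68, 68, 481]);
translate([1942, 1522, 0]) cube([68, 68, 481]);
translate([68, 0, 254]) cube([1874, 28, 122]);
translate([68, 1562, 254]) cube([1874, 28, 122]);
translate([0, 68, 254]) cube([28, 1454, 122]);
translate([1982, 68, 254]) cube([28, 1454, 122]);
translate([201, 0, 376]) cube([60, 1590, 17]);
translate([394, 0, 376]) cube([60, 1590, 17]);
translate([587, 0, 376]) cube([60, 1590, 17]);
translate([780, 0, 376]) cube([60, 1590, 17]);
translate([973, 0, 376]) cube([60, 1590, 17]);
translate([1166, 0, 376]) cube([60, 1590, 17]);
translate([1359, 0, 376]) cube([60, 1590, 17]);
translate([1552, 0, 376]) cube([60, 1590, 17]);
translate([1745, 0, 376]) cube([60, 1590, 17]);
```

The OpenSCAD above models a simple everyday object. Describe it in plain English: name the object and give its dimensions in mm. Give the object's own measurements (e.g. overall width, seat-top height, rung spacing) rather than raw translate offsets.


A bed frame 2010 mm long (x) by 1590 mm wide (y). Four 68×68 mm corner posts, 481 mm tall, at the corners of the footprint. Four rails of 28 mm thickness and 122 mm height run between adjacent posts with their undersides at z = 254 mm, their outer faces flush with the outside of the frame (the two x-running rails run between the posts' inner faces; the two y-running rails run between the posts' inner faces). 9 slats, each 60 mm wide (x) and 17 mm thick, lie across the top of the two x-running rails, running the full 1590 mm width of the frame in y; along x they sit between the end posts with a 133 mm gap after the −x posts and between neighbouring slats, leaving 137 mm before the +x posts.


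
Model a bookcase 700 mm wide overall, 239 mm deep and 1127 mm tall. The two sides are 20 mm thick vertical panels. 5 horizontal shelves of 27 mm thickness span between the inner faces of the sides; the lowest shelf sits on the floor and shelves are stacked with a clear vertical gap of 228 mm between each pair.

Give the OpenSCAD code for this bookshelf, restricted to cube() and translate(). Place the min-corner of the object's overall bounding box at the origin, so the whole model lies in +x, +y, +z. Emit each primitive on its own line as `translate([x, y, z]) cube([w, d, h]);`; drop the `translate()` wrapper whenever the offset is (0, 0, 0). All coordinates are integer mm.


cube([20, 239, 1127]);
translate([680, 0, 0]) cube([20, 239, 1127]);
translate([20, 0, 0]) cube([660, 239, 27]);
translate([20, 0, 255]) cube([660, 239, 27]);
translate([20, 0, 510]) cube([660, 239, 27]);
translate([20, 0, 765]) cube([660, 239, 27]);
translate([20, 0, 1020]) cube([660, 239, 27]);


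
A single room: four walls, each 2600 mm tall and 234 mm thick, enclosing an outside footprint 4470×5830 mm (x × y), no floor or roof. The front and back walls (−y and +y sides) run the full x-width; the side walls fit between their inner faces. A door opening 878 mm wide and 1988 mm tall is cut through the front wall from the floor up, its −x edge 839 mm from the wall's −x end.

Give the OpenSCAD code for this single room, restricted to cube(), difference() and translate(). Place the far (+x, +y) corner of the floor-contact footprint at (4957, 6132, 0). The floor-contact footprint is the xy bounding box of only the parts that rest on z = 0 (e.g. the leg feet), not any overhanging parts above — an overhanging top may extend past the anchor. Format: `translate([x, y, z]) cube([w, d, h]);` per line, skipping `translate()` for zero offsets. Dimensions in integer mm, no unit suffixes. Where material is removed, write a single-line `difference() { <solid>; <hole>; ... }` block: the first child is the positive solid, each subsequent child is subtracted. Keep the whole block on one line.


difference() { translate([487, 302, 0]) cube([4470, 234, 2600]); translate([1326, 302, 0]) cube([878, 234, 1988]); }
translate([487, 5898, 0]) cube([4470, 234, 2600]);
translate([487, 536, 0]) cube([234, 5362, 2600]);
translate([4723, 536, 0]) cube([234, 5362, 2600]);


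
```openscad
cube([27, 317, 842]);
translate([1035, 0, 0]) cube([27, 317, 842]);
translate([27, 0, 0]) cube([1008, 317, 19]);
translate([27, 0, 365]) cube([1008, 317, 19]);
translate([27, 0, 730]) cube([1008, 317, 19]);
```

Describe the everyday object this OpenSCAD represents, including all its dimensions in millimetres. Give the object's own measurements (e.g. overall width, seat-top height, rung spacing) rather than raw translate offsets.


An open bookshelf. Two side panels, each 27 mm thick, 317 mm deep and 842 mm tall, stand 1062 mm apart (outside-to-outside). Between them sit 3 shelves, each 19 mm thick and 317 mm deep, spanning the full gap between the sides. The bottom shelf rests on the floor (its underside at z = 0) and the clear gap between one shelf's top and the next shelf's underside is 346 mm.


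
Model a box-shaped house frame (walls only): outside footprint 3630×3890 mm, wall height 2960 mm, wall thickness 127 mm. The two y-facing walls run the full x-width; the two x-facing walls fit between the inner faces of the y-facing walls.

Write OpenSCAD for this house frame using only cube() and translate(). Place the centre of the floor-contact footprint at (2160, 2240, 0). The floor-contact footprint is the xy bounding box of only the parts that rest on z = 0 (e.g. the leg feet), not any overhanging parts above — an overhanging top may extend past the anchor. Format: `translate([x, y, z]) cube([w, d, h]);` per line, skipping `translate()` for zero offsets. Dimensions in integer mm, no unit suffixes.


translate([345, 295, 0]) cube([3630, 127, 2960]);
translate([345, 4058, 0]) cube([3630, 127, 2960]);
translate([345, 422, 0]) cube([127, 3636, 2960]);
translate([3848, 422, 0]) cube([127, 3636, 2960]);


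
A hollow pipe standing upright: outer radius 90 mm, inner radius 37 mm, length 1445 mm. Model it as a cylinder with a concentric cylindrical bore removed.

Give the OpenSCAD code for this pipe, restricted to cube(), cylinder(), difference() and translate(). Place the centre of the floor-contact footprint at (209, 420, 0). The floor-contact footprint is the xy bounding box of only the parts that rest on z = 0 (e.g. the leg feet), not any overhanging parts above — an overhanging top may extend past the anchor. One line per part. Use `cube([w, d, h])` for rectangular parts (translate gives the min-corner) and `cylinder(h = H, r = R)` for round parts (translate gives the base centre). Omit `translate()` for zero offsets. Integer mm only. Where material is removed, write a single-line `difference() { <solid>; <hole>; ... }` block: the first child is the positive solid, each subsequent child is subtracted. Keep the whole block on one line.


difference() { translate([209, 420, 0]) cylinder(h = 1445, r = 90); translate([209, 420, 0]) cylinder(h = 1445, r = 37); }


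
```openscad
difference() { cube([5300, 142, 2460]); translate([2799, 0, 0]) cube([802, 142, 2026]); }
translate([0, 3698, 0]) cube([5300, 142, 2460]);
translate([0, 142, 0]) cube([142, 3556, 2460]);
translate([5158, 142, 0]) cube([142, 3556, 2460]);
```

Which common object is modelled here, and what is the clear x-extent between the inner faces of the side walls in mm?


A single room. The interior width is 5016 mm.

Four walls enclosing a rectangle with a door in the front wall — a room. Outside width 5300 minus two 142 mm walls gives 5016 mm.


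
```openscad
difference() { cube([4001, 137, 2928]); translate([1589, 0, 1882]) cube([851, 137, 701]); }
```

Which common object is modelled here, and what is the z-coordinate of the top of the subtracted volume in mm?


A wall with a window opening. The window head height is 2583 mm.

A wall with a rectangular opening subtracted — a window. Sill at z = 1882, opening 701 mm tall, so the head is at 1882 + 701 = 2583 mm.


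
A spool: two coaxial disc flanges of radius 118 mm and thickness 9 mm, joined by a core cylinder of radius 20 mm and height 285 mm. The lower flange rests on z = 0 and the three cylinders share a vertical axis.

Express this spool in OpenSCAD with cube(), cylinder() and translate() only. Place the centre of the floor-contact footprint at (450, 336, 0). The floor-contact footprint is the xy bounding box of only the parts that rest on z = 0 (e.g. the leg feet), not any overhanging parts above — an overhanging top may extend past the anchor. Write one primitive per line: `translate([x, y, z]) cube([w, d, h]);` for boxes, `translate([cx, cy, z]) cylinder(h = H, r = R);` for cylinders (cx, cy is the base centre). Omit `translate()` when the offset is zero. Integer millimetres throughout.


translate([450, 336, 0]) cylinder(h = 9, r = 118);
translate([450, 336, 9]) cylinder(h = 285, r = 20);
translate([450, 336, 294]) cylinder(h = 9, r = 118);


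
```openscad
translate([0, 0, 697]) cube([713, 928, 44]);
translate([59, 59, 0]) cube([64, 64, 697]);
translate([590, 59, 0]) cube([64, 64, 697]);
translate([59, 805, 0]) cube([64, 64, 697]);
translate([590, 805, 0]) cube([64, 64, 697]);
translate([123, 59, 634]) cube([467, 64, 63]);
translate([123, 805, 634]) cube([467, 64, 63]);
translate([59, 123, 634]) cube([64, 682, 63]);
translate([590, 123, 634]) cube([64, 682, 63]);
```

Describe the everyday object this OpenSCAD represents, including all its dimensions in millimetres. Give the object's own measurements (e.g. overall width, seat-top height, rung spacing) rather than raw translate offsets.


A table: top 713 mm (x) × 928 mm (y), 44 mm thick, upper face at z = 741 mm, on four 64×64 mm square legs, each inset 59 mm from the nearest pair of top edges from z = 0 to the bottom of the top. Four apron rails, 64 mm thick and 63 mm tall, run between adjacent legs with their top edges flush with the underside of the top and their outer faces flush with the legs' outer faces.


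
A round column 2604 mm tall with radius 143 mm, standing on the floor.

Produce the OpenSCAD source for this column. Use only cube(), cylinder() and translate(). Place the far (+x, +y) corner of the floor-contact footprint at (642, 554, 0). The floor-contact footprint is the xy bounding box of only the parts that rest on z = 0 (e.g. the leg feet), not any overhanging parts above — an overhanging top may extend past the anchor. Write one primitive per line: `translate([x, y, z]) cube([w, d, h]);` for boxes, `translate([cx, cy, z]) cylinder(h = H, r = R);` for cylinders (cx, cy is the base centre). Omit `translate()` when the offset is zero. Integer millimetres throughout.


translate([499, 411, 0]) cylinder(h = 2604, r = 143);


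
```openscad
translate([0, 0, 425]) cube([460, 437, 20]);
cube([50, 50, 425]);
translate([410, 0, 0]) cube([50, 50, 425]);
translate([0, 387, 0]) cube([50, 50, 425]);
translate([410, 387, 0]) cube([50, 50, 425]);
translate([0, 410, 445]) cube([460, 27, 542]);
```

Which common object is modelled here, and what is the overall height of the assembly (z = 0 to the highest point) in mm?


A chair. The overall height is 987 mm.

A slab on four corner posts with a tall panel at the back — a chair. The seat slab sits at z = 425 with thickness 20, and the 542 mm backrest starts at the seat top, so the overall height is 425 + 20 + 542 = 987 mm.


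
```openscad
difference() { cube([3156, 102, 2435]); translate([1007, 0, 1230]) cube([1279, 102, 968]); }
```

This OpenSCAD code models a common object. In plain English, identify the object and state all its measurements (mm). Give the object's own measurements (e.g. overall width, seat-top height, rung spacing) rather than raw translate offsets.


A wall 3156 mm long (x), 102 mm thick (y), 2435 mm tall, with a rectangular window opening cut through it. The opening is 1279 mm wide and 968 mm tall; its sill is at z = 1230 mm and its near (−x) edge is 1007 mm from the wall's −x end. The opening passes through the full wall thickness.


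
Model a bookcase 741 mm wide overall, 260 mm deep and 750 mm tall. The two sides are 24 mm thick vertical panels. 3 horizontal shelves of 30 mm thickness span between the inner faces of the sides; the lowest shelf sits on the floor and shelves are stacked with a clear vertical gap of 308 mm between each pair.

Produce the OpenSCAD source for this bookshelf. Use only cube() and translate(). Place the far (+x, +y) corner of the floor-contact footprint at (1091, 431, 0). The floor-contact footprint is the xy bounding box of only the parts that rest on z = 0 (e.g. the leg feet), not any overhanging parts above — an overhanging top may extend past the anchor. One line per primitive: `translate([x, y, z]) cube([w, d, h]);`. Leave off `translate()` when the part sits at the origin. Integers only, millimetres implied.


translate([350, 171, 0]) cube([24, 260, 750]);
translate([1067, 171, 0]) cube([24, 260, 750]);
translate([374, 171, 0]) cube([693, 260, 30]);
translate([374, 171, 338]) cube([693, 260, 30]);
translate([374, 171, 676]) cube([693, 260, 30]);


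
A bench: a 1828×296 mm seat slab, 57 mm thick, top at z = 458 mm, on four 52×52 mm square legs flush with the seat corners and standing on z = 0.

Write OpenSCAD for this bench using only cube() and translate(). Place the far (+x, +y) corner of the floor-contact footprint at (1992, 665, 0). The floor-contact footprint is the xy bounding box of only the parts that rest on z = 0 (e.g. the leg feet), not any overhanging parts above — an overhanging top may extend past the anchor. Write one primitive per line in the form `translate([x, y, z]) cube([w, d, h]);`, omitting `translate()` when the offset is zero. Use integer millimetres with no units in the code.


// leg_h = 458 − 57 = 401
translate([164, 369, 401]) cube([1828, 296, 57]);
translate([164, 369, 0]) cube([52, 52, 401]);
translate([164, 613, 0]) cube([52, 52, 401]);
translate([1940, 369, 0]) cube([52, 52, 401]);
translate([1940, 613, 0]) cube([52, 52, 401]);


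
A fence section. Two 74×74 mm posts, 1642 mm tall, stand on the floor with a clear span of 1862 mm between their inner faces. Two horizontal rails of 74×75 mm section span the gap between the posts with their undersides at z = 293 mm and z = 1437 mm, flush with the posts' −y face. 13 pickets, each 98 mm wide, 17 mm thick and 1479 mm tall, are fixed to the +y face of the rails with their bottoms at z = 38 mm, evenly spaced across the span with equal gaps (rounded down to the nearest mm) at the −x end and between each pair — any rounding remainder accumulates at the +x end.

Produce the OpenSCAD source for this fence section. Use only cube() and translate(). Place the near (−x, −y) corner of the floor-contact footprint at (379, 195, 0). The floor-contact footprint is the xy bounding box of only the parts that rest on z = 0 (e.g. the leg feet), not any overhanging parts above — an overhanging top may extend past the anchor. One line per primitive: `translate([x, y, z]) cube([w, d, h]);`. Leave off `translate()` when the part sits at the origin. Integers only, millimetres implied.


translate([379, 195, 0]) cube([74, 74, 1642]);
translate([2315, 195, 0]) cube([74, 74, 1642]);
translate([453, 195, 293]) cube([1862, 74, 75]);
translate([453, 195, 1437]) cube([1862, 74, 75]);
translate([495, 269, 38]) cube([98, 17, 1479]);
translate([635, 269, 38]) cube([98, 17, 1479]);
translate([775, 269, 38]) cube([98, 17, 1479]);
translate([915, 269, 38]) cube([98, 17, 1479]);
translate([1055, 269, 38]) cube([98, 17, 1479]);
translate([1195, 269, 38]) cube([98, 17, 1479]);
translate([1335, 269, 38]) cube([98, 17, 1479]);
translate([1475, 269, 38]) cube([98, 17, 1479]);
translate([1615, 269, 38]) cube([98, 17, 1479]);
translate([1755, 269, 38]) cube([98, 17, 1479]);
translate([1895, 269, 38]) cube([98, 17, 1479]);
translate([2035, 269, 38]) cube([98, 17, 1479]);
translate([2175, 269, 38]) cube([98, 17, 1479]);


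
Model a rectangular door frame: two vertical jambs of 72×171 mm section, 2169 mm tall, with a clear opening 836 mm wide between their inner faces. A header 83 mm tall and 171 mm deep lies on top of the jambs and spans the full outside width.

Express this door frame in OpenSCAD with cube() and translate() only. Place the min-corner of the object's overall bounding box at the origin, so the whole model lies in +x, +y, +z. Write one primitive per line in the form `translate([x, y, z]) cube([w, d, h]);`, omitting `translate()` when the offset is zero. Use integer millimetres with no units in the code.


cube([72, 171, 2169]);
translate([908, 0, 0]) cube([72, 171, 2169]);
translate([0, 0, 2169]) cube([980, 171, 83]);
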